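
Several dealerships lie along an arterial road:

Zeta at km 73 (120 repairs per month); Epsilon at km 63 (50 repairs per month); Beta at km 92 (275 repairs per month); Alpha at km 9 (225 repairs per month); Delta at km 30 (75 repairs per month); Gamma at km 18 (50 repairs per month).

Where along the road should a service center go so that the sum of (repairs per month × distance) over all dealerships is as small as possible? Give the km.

For a sum of weighted absolute distances on a line, the optimum is the weighted median (not the mean). Total weight W = 795; half-weight = 397.5.
Sort by position and accumulate weight:
  km 9 (Alpha, w=225) → cum 225
  km 18 (Gamma, w=50) → cum 275
  km 30 (Delta, w=75) → cum 350
  km 63 (Epsilon, w=50) → cum 400  ≥ 397.5 → median here
  km 73 (Zeta, w=120) → cum 520
  km 92 (Beta, w=275) → cum 795
Optimal location: km 63.

x = 63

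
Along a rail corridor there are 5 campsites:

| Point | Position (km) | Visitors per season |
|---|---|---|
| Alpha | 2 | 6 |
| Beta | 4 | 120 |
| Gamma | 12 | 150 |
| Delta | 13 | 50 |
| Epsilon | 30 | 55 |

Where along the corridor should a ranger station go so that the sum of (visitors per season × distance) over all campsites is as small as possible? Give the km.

x = 12

For a sum of weighted absolute distances on a line, the optimum is the weighted median (not the mean). Total weight W = 381; half-weight = 190.5.
Sort by position and accumulate weight:
  km 2 (Alpha, w=6) → cum 6
  km 4 (Beta, w=120) → cum 126
  km 12 (Gamma, w=150) → cum 276  ≥ 190.5 → median here
  km 13 (Delta, w=50) → cum 326
  km 30 (Epsilon, w=55) → cum 381
Optimal location: km 12.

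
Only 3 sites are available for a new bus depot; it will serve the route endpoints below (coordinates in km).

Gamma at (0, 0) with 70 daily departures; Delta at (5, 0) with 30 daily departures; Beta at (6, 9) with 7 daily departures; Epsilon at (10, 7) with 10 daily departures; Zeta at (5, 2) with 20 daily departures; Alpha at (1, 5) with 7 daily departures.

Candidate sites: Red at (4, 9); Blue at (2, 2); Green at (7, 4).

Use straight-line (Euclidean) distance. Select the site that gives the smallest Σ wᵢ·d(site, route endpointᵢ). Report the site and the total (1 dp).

Total weighted distance at each candidate:
  Red (4, 9): total = 1214.7
  Blue (2, 2): total = 539.1
  Green (7, 4): total = 875.8
Minimum is at Blue with total 539.1 km.

Blue, total 539.1 km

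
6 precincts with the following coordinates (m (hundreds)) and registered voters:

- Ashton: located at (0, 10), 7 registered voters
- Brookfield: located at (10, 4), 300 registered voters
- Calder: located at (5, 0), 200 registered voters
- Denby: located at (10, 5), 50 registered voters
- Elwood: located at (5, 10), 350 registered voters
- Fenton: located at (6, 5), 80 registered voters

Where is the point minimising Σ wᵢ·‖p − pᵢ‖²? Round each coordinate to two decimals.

(6.82, 5.49)

The minimiser of Σwᵢ‖p−pᵢ‖² is the weighted centroid p* = (Σwᵢpᵢ)/(Σwᵢ).
Σwᵢ = 987.
Σwᵢxᵢ = 7·0 + 300·10 + 200·5 + 50·10 + 350·5 + 80·6 = 6730.
Σwᵢyᵢ = 7·10 + 300·4 + 200·0 + 50·5 + 350·10 + 80·5 = 5420.
x* = 6730/987 = 6.82, y* = 5420/987 = 5.49.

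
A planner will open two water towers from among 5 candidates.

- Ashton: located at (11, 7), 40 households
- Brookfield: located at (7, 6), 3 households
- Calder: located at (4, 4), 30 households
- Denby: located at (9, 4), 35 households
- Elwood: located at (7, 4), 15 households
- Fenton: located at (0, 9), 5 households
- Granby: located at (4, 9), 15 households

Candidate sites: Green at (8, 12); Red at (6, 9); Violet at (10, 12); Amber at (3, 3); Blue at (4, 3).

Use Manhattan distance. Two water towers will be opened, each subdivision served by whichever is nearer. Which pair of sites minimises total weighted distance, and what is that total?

{Red, Blue}, total 652

Evaluate every pair (each demand assigned to the nearer of the two):
  {Red, Blue}: total = 652
  {Violet, Blue}: total = 698
  {Red, Amber}: total = 732
  {Green, Blue}: total = 778
  {Violet, Amber}: total = 791
  {Green, Amber}: total = 871
  {Red, Violet}: total = 892
  {Amber, Blue}: total = 893
  {Green, Red}: total = 932
  {Green, Violet}: total = 1231
Best pair: {Red, Blue} with total 652.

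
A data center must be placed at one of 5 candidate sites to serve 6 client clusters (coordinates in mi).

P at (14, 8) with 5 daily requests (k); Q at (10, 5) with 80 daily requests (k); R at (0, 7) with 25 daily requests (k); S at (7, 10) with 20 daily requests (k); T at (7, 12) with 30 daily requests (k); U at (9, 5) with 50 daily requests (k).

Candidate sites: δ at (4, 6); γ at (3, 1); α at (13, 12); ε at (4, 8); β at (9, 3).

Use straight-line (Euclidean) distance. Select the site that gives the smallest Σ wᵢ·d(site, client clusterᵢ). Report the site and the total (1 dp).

β, total 982.7 mi

Total weighted distance at each candidate:
  δ (4, 6): total = 1196.9
  γ (3, 1): total = 1786.6
  α (13, 12): total = 1687.7
  ε (4, 8): total = 1203.4
  β (9, 3): total = 982.7
Minimum is at β with total 982.7 mi.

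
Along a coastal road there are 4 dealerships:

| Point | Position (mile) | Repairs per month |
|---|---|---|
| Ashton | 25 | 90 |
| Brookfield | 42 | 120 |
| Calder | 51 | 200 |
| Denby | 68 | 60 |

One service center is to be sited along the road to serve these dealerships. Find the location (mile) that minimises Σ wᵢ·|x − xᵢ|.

For a sum of weighted absolute distances on a line, the optimum is the weighted median (not the mean). Total weight W = 470; half-weight = 235.
Sort by position and accumulate weight:
  mile 25 (Ashton, w=90) → cum 90
  mile 42 (Brookfield, w=120) → cum 210
  mile 51 (Calder, w=200) → cum 410  ≥ 235 → median here
  mile 68 (Denby, w=60) → cum 470
Optimal location: mile 51.

x = 51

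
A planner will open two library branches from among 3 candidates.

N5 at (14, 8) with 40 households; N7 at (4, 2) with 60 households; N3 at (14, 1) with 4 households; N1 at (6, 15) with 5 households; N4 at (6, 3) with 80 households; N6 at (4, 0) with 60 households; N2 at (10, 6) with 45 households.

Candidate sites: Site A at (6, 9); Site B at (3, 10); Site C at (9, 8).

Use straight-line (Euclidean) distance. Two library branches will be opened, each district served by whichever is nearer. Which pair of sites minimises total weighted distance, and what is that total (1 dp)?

{Site A, Site C}, total 1821.5

Evaluate every pair (each demand assigned to the nearer of the two):
  {Site A, Site C}: total = 1821.5
  {Site B, Site C}: total = 1865.3
  {Site A, Site B}: total = 2091.9
Best pair: {Site A, Site C} with total 1821.5.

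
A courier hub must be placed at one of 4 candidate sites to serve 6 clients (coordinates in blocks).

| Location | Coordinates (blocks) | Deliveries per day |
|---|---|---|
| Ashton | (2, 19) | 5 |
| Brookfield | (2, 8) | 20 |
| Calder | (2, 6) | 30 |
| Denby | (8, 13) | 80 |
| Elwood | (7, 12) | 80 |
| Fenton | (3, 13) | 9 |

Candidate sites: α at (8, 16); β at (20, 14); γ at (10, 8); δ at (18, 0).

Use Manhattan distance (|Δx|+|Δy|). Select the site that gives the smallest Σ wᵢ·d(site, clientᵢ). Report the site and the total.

α, total 1517 blocks

Total weighted distance at each candidate:
  α (8, 16): total = 1517
  β (20, 14): total = 3777
  γ (10, 8): total = 1783
  δ (18, 0): total = 5247
Minimum is at α with total 1517 blocks.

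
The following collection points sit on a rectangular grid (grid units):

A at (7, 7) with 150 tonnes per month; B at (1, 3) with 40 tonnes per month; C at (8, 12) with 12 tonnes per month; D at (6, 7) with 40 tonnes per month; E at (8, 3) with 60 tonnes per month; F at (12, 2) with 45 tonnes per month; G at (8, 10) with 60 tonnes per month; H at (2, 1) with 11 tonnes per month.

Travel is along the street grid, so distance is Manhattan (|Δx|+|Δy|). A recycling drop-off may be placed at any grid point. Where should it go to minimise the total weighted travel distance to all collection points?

(7, 7)

Manhattan distance separates: Σwᵢ(|x−xᵢ|+|y−yᵢ|) = Σwᵢ|x−xᵢ| + Σwᵢ|y−yᵢ|, so x and y are optimised independently as 1-D weighted medians.
Total weight W = 418; half = 209.
x-coordinate, sorted with cumulative weight:
  x=1 (B, w=40) cum 40
  x=2 (H, w=11) cum 51
  x=6 (D, w=40) cum 91
  x=7 (A, w=150) cum 241  ← median
  x=8 (C, w=12) cum 253
  x=8 (E, w=60) cum 313
  x=8 (G, w=60) cum 373
  x=12 (F, w=45) cum 418
⇒ x* = 7
y-coordinate, sorted with cumulative weight:
  y=1 (H, w=11) cum 11
  y=2 (F, w=45) cum 56
  y=3 (B, w=40) cum 96
  y=3 (E, w=60) cum 156
  y=7 (A, w=150) cum 306  ← median
  y=7 (D, w=40) cum 346
  y=10 (G, w=60) cum 406
  y=12 (C, w=12) cum 418
⇒ y* = 7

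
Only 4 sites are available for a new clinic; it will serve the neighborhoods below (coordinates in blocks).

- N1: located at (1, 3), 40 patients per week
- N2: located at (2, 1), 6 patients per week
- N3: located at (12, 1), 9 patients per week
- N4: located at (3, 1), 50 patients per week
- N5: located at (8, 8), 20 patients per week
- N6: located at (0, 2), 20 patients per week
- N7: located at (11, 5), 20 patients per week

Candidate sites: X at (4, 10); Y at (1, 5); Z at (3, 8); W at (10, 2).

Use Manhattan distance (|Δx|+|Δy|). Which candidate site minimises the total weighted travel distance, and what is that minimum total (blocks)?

Total weighted distance at each candidate:
  X (4, 10): total = 1719
  Y (1, 5): total = 1025
  Z (3, 8): total = 1322
  W (10, 2): total = 1321
Minimum is at Y with total 1025 blocks.

Y, total 1025 blocks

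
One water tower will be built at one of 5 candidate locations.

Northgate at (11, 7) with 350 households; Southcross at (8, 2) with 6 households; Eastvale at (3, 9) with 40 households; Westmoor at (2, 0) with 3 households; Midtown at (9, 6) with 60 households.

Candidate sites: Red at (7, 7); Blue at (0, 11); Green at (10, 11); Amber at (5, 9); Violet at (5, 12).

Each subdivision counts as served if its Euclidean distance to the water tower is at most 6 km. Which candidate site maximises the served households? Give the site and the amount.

Coverage radius r = 6 km; a point is covered iff (Δx)²+(Δy)² ≤ 6² = 36.
  Red (7, 7): covers {Northgate, Southcross, Eastvale, Midtown} → 456
  Blue (0, 11): covers {Eastvale} → 40
  Green (10, 11): covers {Northgate, Midtown} → 410
  Amber (5, 9): covers {Eastvale, Midtown} → 100
  Violet (5, 12): covers {Eastvale} → 40
Maximum coverage at Red: 456 households.

Red, covering 456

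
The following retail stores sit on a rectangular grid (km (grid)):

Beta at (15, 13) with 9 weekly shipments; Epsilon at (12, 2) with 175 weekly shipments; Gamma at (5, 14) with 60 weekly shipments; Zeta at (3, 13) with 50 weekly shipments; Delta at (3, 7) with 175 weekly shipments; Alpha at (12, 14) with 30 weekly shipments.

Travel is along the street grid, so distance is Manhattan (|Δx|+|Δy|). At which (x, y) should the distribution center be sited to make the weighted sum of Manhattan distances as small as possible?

Manhattan distance separates: Σwᵢ(|x−xᵢ|+|y−yᵢ|) = Σwᵢ|x−xᵢ| + Σwᵢ|y−yᵢ|, so x and y are optimised independently as 1-D weighted medians.
Total weight W = 499; half = 249.5.
x-coordinate, sorted with cumulative weight:
  x=3 (Zeta, w=50) cum 50
  x=3 (Delta, w=175) cum 225
  x=5 (Gamma, w=60) cum 285  ← median
  x=12 (Epsilon, w=175) cum 460
  x=12 (Alpha, w=30) cum 490
  x=15 (Beta, w=9) cum 499
⇒ x* = 5
y-coordinate, sorted with cumulative weight:
  y=2 (Epsilon, w=175) cum 175
  y=7 (Delta, w=175) cum 350  ← median
  y=13 (Beta, w=9) cum 359
  y=13 (Zeta, w=50) cum 409
  y=14 (Gamma, w=60) cum 469
  y=14 (Alpha, w=30) cum 499
⇒ y* = 7

(5, 7)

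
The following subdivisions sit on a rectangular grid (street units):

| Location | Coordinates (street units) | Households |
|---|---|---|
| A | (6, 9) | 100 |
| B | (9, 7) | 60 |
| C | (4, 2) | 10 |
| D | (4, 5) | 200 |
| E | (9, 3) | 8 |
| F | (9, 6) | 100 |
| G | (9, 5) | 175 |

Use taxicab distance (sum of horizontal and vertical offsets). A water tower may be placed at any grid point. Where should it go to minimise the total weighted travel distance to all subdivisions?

Manhattan distance separates: Σwᵢ(|x−xᵢ|+|y−yᵢ|) = Σwᵢ|x−xᵢ| + Σwᵢ|y−yᵢ|, so x and y are optimised independently as 1-D weighted medians.
Total weight W = 653; half = 326.5.
x-coordinate, sorted with cumulative weight:
  x=4 (C, w=10) cum 10
  x=4 (D, w=200) cum 210
  x=6 (A, w=100) cum 310
  x=9 (B, w=60) cum 370  ← median
  x=9 (E, w=8) cum 378
  x=9 (F, w=100) cum 478
  x=9 (G, w=175) cum 653
⇒ x* = 9
y-coordinate, sorted with cumulative weight:
  y=2 (C, w=10) cum 10
  y=3 (E, w=8) cum 18
  y=5 (D, w=200) cum 218
  y=5 (G, w=175) cum 393  ← median
  y=6 (F, w=100) cum 493
  y=7 (B, w=60) cum 553
  y=9 (A, w=100) cum 653
⇒ y* = 5

(9, 5)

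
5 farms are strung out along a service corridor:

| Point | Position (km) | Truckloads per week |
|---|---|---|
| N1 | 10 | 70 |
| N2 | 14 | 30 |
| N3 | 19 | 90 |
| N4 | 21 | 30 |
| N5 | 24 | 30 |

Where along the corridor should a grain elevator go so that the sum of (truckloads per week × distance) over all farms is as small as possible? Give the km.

For a sum of weighted absolute distances on a line, the optimum is the weighted median (not the mean). Total weight W = 250; half-weight = 125.
Sort by position and accumulate weight:
  km 10 (N1, w=70) → cum 70
  km 14 (N2, w=30) → cum 100
  km 19 (N3, w=90) → cum 190  ≥ 125 → median here
  km 21 (N4, w=30) → cum 220
  km 24 (N5, w=30) → cum 250
Optimal location: km 19.

x = 19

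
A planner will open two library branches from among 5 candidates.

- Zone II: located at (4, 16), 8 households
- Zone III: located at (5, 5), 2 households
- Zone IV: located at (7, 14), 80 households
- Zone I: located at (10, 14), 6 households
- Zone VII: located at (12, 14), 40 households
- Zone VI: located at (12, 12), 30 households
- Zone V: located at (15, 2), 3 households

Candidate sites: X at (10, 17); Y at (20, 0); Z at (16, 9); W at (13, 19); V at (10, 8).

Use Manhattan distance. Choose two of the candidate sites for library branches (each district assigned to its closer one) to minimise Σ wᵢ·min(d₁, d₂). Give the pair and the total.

Evaluate every pair (each demand assigned to the nearer of the two):
  {X, V}: total = 983
  {X, Z}: total = 1018
  {X, Y}: total = 1019
  {X, W}: total = 1055
  {W, V}: total = 1321
  {Y, V}: total = 1405
  {Z, V}: total = 1408
  {Z, W}: total = 1528
  {Y, W}: total = 1565
  {Y, Z}: total = 1959
Best pair: {X, V} with total 983.

{X, V}, total 983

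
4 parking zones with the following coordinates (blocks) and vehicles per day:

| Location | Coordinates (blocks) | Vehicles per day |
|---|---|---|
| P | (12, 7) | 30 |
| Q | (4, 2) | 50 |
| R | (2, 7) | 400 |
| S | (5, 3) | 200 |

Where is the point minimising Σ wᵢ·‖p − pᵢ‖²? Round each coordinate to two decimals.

(3.47, 5.46)

The minimiser of Σwᵢ‖p−pᵢ‖² is the weighted centroid p* = (Σwᵢpᵢ)/(Σwᵢ).
Σwᵢ = 680.
Σwᵢxᵢ = 30·12 + 50·4 + 400·2 + 200·5 = 2360.
Σwᵢyᵢ = 30·7 + 50·2 + 400·7 + 200·3 = 3710.
x* = 2360/680 = 3.47, y* = 3710/680 = 5.46.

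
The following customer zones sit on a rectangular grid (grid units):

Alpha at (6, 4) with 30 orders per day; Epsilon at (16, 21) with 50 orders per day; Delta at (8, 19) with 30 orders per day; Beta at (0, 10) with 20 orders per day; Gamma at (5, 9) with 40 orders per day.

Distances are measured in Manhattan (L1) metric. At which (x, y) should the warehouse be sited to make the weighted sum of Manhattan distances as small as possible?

Manhattan distance separates: Σwᵢ(|x−xᵢ|+|y−yᵢ|) = Σwᵢ|x−xᵢ| + Σwᵢ|y−yᵢ|, so x and y are optimised independently as 1-D weighted medians.
Total weight W = 170; half = 85.
x-coordinate, sorted with cumulative weight:
  x=0 (Beta, w=20) cum 20
  x=5 (Gamma, w=40) cum 60
  x=6 (Alpha, w=30) cum 90  ← median
  x=8 (Delta, w=30) cum 120
  x=16 (Epsilon, w=50) cum 170
⇒ x* = 6
y-coordinate, sorted with cumulative weight:
  y=4 (Alpha, w=30) cum 30
  y=9 (Gamma, w=40) cum 70
  y=10 (Beta, w=20) cum 90  ← median
  y=19 (Delta, w=30) cum 120
  y=21 (Epsilon, w=50) cum 170
⇒ y* = 10

(6, 10)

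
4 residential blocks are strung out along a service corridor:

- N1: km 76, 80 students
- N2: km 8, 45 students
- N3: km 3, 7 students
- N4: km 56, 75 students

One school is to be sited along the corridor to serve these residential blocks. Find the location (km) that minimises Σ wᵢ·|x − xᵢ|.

x = 56

For a sum of weighted absolute distances on a line, the optimum is the weighted median (not the mean). Total weight W = 207; half-weight = 103.5.
Sort by position and accumulate weight:
  km 3 (N3, w=7) → cum 7
  km 8 (N2, w=45) → cum 52
  km 56 (N4, w=75) → cum 127  ≥ 103.5 → median here
  km 76 (N1, w=80) → cum 207
Optimal location: km 56.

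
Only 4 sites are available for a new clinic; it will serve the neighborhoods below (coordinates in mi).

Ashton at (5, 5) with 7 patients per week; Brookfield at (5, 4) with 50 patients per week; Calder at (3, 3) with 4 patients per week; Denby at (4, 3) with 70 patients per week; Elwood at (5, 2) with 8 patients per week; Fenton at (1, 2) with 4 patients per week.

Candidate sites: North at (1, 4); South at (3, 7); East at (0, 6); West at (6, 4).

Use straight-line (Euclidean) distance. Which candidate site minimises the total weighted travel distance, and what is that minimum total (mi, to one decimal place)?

West, total 268.5 mi

Total weighted distance at each candidate:
  North (1, 4): total = 502.9
  South (3, 7): total = 569.3
  East (0, 6): total = 739.6
  West (6, 4): total = 268.5
Minimum is at West with total 268.5 mi.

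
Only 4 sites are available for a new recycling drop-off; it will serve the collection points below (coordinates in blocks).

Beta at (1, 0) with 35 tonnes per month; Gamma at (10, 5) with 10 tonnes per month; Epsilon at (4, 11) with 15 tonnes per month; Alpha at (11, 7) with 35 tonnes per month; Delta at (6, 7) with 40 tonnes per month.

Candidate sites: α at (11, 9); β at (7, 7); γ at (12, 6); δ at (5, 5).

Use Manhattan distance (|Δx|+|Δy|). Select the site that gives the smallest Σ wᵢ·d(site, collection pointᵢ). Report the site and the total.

β, total 790 blocks

Total weighted distance at each candidate:
  α (11, 9): total = 1200
  β (7, 7): total = 790
  γ (12, 6): total = 1170
  δ (5, 5): total = 870
Minimum is at β with total 790 blocks.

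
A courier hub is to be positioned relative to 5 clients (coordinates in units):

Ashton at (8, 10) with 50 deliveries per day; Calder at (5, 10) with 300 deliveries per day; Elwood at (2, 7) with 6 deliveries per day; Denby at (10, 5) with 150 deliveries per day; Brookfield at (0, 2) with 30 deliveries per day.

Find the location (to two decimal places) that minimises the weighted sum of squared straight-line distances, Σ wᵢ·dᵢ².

(6.37, 8.12)

The minimiser of Σwᵢ‖p−pᵢ‖² is the weighted centroid p* = (Σwᵢpᵢ)/(Σwᵢ).
Σwᵢ = 536.
Σwᵢxᵢ = 50·8 + 300·5 + 6·2 + 150·10 + 30·0 = 3412.
Σwᵢyᵢ = 50·10 + 300·10 + 6·7 + 150·5 + 30·2 = 4352.
x* = 3412/536 = 6.37, y* = 4352/536 = 8.12.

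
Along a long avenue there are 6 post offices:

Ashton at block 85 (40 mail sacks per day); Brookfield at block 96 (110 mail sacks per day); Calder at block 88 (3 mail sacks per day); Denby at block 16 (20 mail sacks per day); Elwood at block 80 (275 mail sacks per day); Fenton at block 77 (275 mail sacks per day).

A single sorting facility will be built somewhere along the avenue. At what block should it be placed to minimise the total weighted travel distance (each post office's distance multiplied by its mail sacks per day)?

x = 80

For a sum of weighted absolute distances on a line, the optimum is the weighted median (not the mean). Total weight W = 723; half-weight = 361.5.
Sort by position and accumulate weight:
  block 16 (Denby, w=20) → cum 20
  block 77 (Fenton, w=275) → cum 295
  block 80 (Elwood, w=275) → cum 570  ≥ 361.5 → median here
  block 85 (Ashton, w=40) → cum 610
  block 88 (Calder, w=3) → cum 613
  block 96 (Brookfield, w=110) → cum 723
Optimal location: block 80.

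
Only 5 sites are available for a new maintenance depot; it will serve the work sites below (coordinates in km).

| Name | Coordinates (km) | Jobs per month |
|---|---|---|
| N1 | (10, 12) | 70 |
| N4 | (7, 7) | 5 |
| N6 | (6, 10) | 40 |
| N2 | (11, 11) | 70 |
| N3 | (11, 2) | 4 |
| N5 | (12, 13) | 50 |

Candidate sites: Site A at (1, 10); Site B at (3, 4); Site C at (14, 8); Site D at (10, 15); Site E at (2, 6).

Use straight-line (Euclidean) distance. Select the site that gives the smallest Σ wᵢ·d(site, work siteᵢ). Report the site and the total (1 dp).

Site D, total 991.0 km

Total weighted distance at each candidate:
  Site A (1, 10): total = 2203.7
  Site B (3, 4): total = 2450.9
  Site C (14, 8): total = 1354.3
  Site D (10, 15): total = 991.0
  Site E (2, 6): total = 2322.2
Minimum is at Site D with total 991.0 km.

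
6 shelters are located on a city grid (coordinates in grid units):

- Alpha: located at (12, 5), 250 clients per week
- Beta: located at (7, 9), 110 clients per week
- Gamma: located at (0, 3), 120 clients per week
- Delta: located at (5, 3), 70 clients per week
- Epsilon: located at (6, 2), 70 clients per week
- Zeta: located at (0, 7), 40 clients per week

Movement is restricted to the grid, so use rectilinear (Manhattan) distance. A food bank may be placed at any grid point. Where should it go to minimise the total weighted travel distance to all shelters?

(7, 5)

Manhattan distance separates: Σwᵢ(|x−xᵢ|+|y−yᵢ|) = Σwᵢ|x−xᵢ| + Σwᵢ|y−yᵢ|, so x and y are optimised independently as 1-D weighted medians.
Total weight W = 660; half = 330.
x-coordinate, sorted with cumulative weight:
  x=0 (Gamma, w=120) cum 120
  x=0 (Zeta, w=40) cum 160
  x=5 (Delta, w=70) cum 230
  x=6 (Epsilon, w=70) cum 300
  x=7 (Beta, w=110) cum 410  ← median
  x=12 (Alpha, w=250) cum 660
⇒ x* = 7
y-coordinate, sorted with cumulative weight:
  y=2 (Epsilon, w=70) cum 70
  y=3 (Gamma, w=120) cum 190
  y=3 (Delta, w=70) cum 260
  y=5 (Alpha, w=250) cum 510  ← median
  y=7 (Zeta, w=40) cum 550
  y=9 (Beta, w=110) cum 660
⇒ y* = 5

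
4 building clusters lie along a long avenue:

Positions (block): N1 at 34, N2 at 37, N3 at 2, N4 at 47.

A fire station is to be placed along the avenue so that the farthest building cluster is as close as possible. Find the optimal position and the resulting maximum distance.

location 24.5, max distance 22.5

The 1-center on a line is the midpoint of the two extreme points: leftmost at 2, rightmost at 47.
Optimal location = (2 + 47)/2 = 24.5; maximum distance = (47 − 2)/2 = 22.5.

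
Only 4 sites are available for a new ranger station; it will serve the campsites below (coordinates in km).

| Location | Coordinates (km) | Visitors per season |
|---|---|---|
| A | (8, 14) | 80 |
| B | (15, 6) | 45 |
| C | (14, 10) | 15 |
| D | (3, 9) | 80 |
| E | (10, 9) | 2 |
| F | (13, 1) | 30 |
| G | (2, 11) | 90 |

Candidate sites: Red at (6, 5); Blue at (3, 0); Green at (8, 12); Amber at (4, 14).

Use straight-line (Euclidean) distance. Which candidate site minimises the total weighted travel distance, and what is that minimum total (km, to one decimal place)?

Total weighted distance at each candidate:
  Red (6, 5): total = 2588.7
  Blue (3, 0): total = 4054.4
  Green (8, 12): total = 2053.4
  Amber (4, 14): total = 2316.0
Minimum is at Green with total 2053.4 km.

Green, total 2053.4 km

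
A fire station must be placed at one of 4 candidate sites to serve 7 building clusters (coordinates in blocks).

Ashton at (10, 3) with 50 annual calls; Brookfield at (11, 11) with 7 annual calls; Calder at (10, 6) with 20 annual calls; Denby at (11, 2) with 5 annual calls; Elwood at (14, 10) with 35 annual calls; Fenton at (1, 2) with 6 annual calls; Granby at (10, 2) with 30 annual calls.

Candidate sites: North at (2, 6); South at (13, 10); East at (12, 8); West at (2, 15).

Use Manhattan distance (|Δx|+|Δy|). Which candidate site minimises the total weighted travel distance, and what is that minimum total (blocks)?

Total weighted distance at each candidate:
  North (2, 6): total = 1823
  South (13, 10): total = 1196
  East (12, 8): total = 975
  West (2, 15): total = 2850
Minimum is at East with total 975 blocks.

East, total 975 blocks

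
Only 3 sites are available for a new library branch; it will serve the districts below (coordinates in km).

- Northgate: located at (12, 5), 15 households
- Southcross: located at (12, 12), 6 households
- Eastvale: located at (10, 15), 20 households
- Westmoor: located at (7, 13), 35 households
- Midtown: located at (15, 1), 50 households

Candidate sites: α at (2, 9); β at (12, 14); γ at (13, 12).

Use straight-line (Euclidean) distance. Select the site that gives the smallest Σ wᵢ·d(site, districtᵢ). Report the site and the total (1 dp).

γ, total 968.8 km

Total weighted distance at each candidate:
  α (2, 9): total = 1411.5
  β (12, 14): total = 1037.3
  γ (13, 12): total = 968.8
Minimum is at γ with total 968.8 km.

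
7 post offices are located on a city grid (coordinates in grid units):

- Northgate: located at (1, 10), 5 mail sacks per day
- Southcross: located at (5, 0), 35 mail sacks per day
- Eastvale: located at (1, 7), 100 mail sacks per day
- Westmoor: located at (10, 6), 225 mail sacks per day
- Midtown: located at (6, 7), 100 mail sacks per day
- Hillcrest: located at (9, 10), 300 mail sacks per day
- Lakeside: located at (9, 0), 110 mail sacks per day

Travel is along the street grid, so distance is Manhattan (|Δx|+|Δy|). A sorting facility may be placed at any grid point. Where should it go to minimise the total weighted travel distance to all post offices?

(9, 7)

Manhattan distance separates: Σwᵢ(|x−xᵢ|+|y−yᵢ|) = Σwᵢ|x−xᵢ| + Σwᵢ|y−yᵢ|, so x and y are optimised independently as 1-D weighted medians.
Total weight W = 875; half = 437.5.
x-coordinate, sorted with cumulative weight:
  x=1 (Northgate, w=5) cum 5
  x=1 (Eastvale, w=100) cum 105
  x=5 (Southcross, w=35) cum 140
  x=6 (Midtown, w=100) cum 240
  x=9 (Hillcrest, w=300) cum 540  ← median
  x=9 (Lakeside, w=110) cum 650
  x=10 (Westmoor, w=225) cum 875
⇒ x* = 9
y-coordinate, sorted with cumulative weight:
  y=0 (Southcross, w=35) cum 35
  y=0 (Lakeside, w=110) cum 145
  y=6 (Westmoor, w=225) cum 370
  y=7 (Eastvale, w=100) cum 470  ← median
  y=7 (Midtown, w=100) cum 570
  y=10 (Northgate, w=5) cum 575
  y=10 (Hillcrest, w=300) cum 875
⇒ y* = 7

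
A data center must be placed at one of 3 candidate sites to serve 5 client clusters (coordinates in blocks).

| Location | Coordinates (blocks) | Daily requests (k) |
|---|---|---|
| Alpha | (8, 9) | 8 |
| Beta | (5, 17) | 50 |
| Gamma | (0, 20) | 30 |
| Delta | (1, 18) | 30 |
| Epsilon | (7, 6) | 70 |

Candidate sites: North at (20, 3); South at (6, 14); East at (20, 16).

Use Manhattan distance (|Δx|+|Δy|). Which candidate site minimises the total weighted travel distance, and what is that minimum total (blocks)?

Total weighted distance at each candidate:
  North (20, 3): total = 4844
  South (6, 14): total = 1516
  East (20, 16): total = 3912
Minimum is at South with total 1516 blocks.

South, total 1516 blocks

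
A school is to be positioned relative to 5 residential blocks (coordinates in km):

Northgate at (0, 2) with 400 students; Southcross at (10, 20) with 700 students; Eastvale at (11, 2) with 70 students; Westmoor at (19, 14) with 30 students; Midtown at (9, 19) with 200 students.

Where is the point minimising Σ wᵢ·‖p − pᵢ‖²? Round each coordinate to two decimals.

The minimiser of Σwᵢ‖p−pᵢ‖² is the weighted centroid p* = (Σwᵢpᵢ)/(Σwᵢ).
Σwᵢ = 1400.
Σwᵢxᵢ = 400·0 + 700·10 + 70·11 + 30·19 + 200·9 = 10140.
Σwᵢyᵢ = 400·2 + 700·20 + 70·2 + 30·14 + 200·19 = 19160.
x* = 10140/1400 = 7.24, y* = 19160/1400 = 13.69.

(7.24, 13.69)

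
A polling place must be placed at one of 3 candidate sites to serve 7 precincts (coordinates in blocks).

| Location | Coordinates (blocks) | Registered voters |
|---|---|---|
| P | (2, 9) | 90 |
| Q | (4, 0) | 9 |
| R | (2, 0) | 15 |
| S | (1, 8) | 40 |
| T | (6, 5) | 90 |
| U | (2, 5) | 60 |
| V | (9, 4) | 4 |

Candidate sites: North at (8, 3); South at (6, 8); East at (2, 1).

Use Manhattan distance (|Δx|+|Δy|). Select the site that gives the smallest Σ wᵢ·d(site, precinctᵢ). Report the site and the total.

Total weighted distance at each candidate:
  North (8, 3): total = 2606
  South (6, 8): total = 1638
  East (2, 1): total = 2082
Minimum is at South with total 1638 blocks.

South, total 1638 blocks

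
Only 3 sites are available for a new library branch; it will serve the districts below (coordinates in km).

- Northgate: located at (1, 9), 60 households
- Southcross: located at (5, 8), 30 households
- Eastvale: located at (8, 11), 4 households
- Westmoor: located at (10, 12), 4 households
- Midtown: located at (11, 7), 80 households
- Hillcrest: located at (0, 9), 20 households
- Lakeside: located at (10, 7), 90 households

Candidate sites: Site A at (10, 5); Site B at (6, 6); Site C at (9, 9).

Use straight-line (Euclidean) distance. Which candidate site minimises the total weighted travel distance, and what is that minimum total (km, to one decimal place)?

Site C, total 1232.8 km

Total weighted distance at each candidate:
  Site A (10, 5): total = 1393.5
  Site B (6, 6): total = 1380.5
  Site C (9, 9): total = 1232.8
Minimum is at Site C with total 1232.8 km.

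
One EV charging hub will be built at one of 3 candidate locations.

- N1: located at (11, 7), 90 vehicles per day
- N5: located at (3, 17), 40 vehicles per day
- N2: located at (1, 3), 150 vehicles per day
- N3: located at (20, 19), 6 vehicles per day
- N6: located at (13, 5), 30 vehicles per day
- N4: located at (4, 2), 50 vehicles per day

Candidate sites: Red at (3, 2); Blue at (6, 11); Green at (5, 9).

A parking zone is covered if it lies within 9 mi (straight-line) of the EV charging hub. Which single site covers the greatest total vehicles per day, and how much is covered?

Green, covering 360

Coverage radius r = 9 mi; a point is covered iff (Δx)²+(Δy)² ≤ 9² = 81.
  Red (3, 2): covers {N2, N4} → 200
  Blue (6, 11): covers {N1, N5} → 130
  Green (5, 9): covers {N1, N5, N2, N6, N4} → 360
Maximum coverage at Green: 360 vehicles per day.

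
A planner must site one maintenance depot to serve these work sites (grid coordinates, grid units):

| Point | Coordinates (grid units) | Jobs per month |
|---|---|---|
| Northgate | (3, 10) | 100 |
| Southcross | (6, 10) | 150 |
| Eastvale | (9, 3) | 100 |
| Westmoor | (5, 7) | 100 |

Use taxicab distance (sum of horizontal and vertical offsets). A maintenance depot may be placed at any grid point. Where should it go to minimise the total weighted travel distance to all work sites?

(6, 10)

Manhattan distance separates: Σwᵢ(|x−xᵢ|+|y−yᵢ|) = Σwᵢ|x−xᵢ| + Σwᵢ|y−yᵢ|, so x and y are optimised independently as 1-D weighted medians.
Total weight W = 450; half = 225.
x-coordinate, sorted with cumulative weight:
  x=3 (Northgate, w=100) cum 100
  x=5 (Westmoor, w=100) cum 200
  x=6 (Southcross, w=150) cum 350  ← median
  x=9 (Eastvale, w=100) cum 450
⇒ x* = 6
y-coordinate, sorted with cumulative weight:
  y=3 (Eastvale, w=100) cum 100
  y=7 (Westmoor, w=100) cum 200
  y=10 (Northgate, w=100) cum 300  ← median
  y=10 (Southcross, w=150) cum 450
⇒ y* = 10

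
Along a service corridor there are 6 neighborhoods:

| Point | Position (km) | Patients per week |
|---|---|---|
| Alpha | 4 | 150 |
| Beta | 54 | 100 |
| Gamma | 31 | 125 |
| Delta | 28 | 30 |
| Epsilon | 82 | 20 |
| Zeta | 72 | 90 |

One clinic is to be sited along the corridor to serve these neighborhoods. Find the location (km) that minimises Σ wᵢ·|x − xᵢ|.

For a sum of weighted absolute distances on a line, the optimum is the weighted median (not the mean). Total weight W = 515; half-weight = 257.5.
Sort by position and accumulate weight:
  km 4 (Alpha, w=150) → cum 150
  km 28 (Delta, w=30) → cum 180
  km 31 (Gamma, w=125) → cum 305  ≥ 257.5 → median here
  km 54 (Beta, w=100) → cum 405
  km 72 (Zeta, w=90) → cum 495
  km 82 (Epsilon, w=20) → cum 515
Optimal location: km 31.

x = 31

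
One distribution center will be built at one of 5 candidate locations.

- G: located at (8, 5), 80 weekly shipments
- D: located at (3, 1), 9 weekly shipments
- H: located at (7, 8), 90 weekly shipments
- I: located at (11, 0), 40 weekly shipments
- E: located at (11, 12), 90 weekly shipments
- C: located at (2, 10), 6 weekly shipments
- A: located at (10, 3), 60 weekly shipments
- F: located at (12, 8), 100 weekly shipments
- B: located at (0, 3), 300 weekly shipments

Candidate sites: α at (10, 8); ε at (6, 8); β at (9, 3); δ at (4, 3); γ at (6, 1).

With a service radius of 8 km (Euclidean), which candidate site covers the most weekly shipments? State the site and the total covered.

ε, covering 735

Coverage radius r = 8 km; a point is covered iff (Δx)²+(Δy)² ≤ 8² = 64.
  α (10, 8): covers {G, H, E, A, F} → 420
  ε (6, 8): covers {G, D, H, E, C, A, F, B} → 735
  β (9, 3): covers {G, D, H, I, A, F} → 379
  δ (4, 3): covers {G, D, H, I, C, A, B} → 585
  γ (6, 1): covers {G, D, H, I, A, B} → 579
Maximum coverage at ε: 735 weekly shipments.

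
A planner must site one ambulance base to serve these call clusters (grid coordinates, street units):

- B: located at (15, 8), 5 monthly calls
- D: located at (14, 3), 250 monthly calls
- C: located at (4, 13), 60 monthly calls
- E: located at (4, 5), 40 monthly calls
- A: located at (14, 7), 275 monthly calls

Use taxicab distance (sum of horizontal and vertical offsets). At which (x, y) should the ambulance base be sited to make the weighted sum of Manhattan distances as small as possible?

Manhattan distance separates: Σwᵢ(|x−xᵢ|+|y−yᵢ|) = Σwᵢ|x−xᵢ| + Σwᵢ|y−yᵢ|, so x and y are optimised independently as 1-D weighted medians.
Total weight W = 630; half = 315.
x-coordinate, sorted with cumulative weight:
  x=4 (C, w=60) cum 60
  x=4 (E, w=40) cum 100
  x=14 (D, w=250) cum 350  ← median
  x=14 (A, w=275) cum 625
  x=15 (B, w=5) cum 630
⇒ x* = 14
y-coordinate, sorted with cumulative weight:
  y=3 (D, w=250) cum 250
  y=5 (E, w=40) cum 290
  y=7 (A, w=275) cum 565  ← median
  y=8 (B, w=5) cum 570
  y=13 (C, w=60) cum 630
⇒ y* = 7

(14, 7)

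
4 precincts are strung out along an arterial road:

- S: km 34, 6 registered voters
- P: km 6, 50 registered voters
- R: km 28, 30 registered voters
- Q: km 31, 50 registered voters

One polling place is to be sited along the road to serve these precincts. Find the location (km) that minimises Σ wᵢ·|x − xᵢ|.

x = 28

For a sum of weighted absolute distances on a line, the optimum is the weighted median (not the mean). Total weight W = 136; half-weight = 68.
Sort by position and accumulate weight:
  km 6 (P, w=50) → cum 50
  km 28 (R, w=30) → cum 80  ≥ 68 → median here
  km 31 (Q, w=50) → cum 130
  km 34 (S, w=6) → cum 136
Optimal location: km 28.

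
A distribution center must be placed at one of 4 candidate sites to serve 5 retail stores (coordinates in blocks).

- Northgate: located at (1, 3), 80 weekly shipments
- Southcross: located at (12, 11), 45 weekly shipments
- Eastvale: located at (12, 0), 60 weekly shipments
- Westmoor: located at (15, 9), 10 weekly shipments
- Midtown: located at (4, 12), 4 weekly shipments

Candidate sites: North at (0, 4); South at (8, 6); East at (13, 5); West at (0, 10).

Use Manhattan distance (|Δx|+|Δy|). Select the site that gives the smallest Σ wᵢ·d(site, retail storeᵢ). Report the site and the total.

East, total 1919 blocks

Total weighted distance at each candidate:
  North (0, 4): total = 2223
  South (8, 6): total = 1945
  East (13, 5): total = 1919
  West (0, 10): total = 2729
Minimum is at East with total 1919 blocks.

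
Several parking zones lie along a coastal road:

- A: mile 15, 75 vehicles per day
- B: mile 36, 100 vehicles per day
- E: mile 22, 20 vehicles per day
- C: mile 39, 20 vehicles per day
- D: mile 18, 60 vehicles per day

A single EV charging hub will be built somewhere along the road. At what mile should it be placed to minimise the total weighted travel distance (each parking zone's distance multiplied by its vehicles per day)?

For a sum of weighted absolute distances on a line, the optimum is the weighted median (not the mean). Total weight W = 275; half-weight = 137.5.
Sort by position and accumulate weight:
  mile 15 (A, w=75) → cum 75
  mile 18 (D, w=60) → cum 135
  mile 22 (E, w=20) → cum 155  ≥ 137.5 → median here
  mile 36 (B, w=100) → cum 255
  mile 39 (C, w=20) → cum 275
Optimal location: mile 22.

x = 22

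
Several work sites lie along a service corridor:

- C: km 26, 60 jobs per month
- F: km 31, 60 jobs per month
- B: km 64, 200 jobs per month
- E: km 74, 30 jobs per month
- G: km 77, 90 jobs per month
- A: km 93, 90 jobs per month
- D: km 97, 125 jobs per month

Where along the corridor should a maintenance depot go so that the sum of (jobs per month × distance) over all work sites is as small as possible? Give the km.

x = 74

For a sum of weighted absolute distances on a line, the optimum is the weighted median (not the mean). Total weight W = 655; half-weight = 327.5.
Sort by position and accumulate weight:
  km 26 (C, w=60) → cum 60
  km 31 (F, w=60) → cum 120
  km 64 (B, w=200) → cum 320
  km 74 (E, w=30) → cum 350  ≥ 327.5 → median here
  km 77 (G, w=90) → cum 440
  km 93 (A, w=90) → cum 530
  km 97 (D, w=125) → cum 655
Optimal location: km 74.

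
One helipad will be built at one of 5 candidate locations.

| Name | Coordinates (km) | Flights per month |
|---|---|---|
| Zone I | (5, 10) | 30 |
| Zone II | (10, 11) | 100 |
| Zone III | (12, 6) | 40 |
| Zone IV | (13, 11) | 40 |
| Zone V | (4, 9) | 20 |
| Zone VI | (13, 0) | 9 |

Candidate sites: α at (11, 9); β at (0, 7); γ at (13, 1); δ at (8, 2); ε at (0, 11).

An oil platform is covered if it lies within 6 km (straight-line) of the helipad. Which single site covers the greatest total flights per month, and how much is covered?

α, covering 180

Coverage radius r = 6 km; a point is covered iff (Δx)²+(Δy)² ≤ 6² = 36.
  α (11, 9): covers {Zone II, Zone III, Zone IV} → 180
  β (0, 7): covers {Zone I, Zone V} → 50
  γ (13, 1): covers {Zone III, Zone VI} → 49
  δ (8, 2): covers {Zone III, Zone VI} → 49
  ε (0, 11): covers {Zone I, Zone V} → 50
Maximum coverage at α: 180 flights per month.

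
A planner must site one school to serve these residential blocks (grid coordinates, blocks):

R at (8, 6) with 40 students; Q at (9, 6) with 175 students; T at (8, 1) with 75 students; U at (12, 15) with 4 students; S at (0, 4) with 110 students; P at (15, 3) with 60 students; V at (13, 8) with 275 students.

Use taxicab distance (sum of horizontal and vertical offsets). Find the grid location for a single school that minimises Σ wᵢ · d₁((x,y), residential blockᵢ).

Manhattan distance separates: Σwᵢ(|x−xᵢ|+|y−yᵢ|) = Σwᵢ|x−xᵢ| + Σwᵢ|y−yᵢ|, so x and y are optimised independently as 1-D weighted medians.
Total weight W = 739; half = 369.5.
x-coordinate, sorted with cumulative weight:
  x=0 (S, w=110) cum 110
  x=8 (R, w=40) cum 150
  x=8 (T, w=75) cum 225
  x=9 (Q, w=175) cum 400  ← median
  x=12 (U, w=4) cum 404
  x=13 (V, w=275) cum 679
  x=15 (P, w=60) cum 739
⇒ x* = 9
y-coordinate, sorted with cumulative weight:
  y=1 (T, w=75) cum 75
  y=3 (P, w=60) cum 135
  y=4 (S, w=110) cum 245
  y=6 (R, w=40) cum 285
  y=6 (Q, w=175) cum 460  ← median
  y=8 (V, w=275) cum 735
  y=15 (U, w=4) cum 739
⇒ y* = 6

(9, 6)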